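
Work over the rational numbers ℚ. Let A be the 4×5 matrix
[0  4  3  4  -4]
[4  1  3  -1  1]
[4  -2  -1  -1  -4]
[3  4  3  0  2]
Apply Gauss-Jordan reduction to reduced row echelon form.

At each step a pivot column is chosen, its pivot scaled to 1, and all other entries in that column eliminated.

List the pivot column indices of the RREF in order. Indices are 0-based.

pivot(0,0): swap R0↔R1
pivot(0,0)=4: scale R0 → (1, 1/4, 3/4, -1/4, 1/4)
  clear (2,0): R2 −= (4)R0 → (0, -3, -4, 0, -5)
  clear (3,0): R3 −= (3)R0 → (0, 13/4, 3/4, 3/4, 5/4)
pivot(1,1)=4: scale R1 → (0, 1, 3/4, 1, -1)
  clear (0,1): R0 −= (1/4)R1 → (1, 0, 9/16, -1/2, 1/2)
  clear (2,1): R2 −= (-3)R1 → (0, 0, -7/4, 3, -8)
  clear (3,1): R3 −= (13/4)R1 → (0, 0, -27/16, -5/2, 9/2)
pivot(2,2)=-7/4: scale R2 → (0, 0, 1, -12/7, 32/7)
  clear (0,2): R0 −= (9/16)R2 → (1, 0, 0, 13/28, -29/14)
  clear (1,2): R1 −= (3/4)R2 → (0, 1, 0, 16/7, -31/7)
  clear (3,2): R3 −= (-27/16)R2 → (0, 0, 0, -151/28, 171/14)
pivot(3,3)=-151/28: scale R3 → (0, 0, 0, 1, -342/151)
  clear (0,3): R0 −= (13/28)R3 → (1, 0, 0, 0, -154/151)
  clear (1,3): R1 −= (16/7)R3 → (0, 1, 0, 0, 113/151)
  clear (2,3): R2 −= (-12/7)R3 → (0, 0, 1, 0, 104/151)

pivot columns: 0, 1, 2, 3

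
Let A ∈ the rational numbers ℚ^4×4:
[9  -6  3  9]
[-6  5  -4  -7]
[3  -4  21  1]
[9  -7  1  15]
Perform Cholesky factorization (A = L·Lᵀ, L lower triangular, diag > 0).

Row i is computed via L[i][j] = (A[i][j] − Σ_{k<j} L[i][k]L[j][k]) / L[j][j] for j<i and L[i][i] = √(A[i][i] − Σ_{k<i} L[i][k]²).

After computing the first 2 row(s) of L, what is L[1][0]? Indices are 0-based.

L[1][0] = -2

Step 1: L[0][0] = √(9) = 3.
  L[1][0] = (-6) / L[0][0] = -2.
Step 2: L[1][1] = √(1) = 1.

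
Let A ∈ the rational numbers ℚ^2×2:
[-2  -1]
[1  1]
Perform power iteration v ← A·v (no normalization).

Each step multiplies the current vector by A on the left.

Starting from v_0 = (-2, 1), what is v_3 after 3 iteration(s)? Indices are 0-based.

v_0 = (-2, 1).
v_1 = A·v_0 = (3, -1).
v_2 = A·v_1 = (-5, 2).
v_3 = A·v_2 = (8, -3).

v_3 = (8, -3)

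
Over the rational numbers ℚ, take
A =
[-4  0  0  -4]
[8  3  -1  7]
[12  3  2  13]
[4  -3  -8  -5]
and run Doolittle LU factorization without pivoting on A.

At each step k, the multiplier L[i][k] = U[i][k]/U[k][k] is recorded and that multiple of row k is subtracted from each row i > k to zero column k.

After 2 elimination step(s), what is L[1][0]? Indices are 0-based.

k=0: U[0][0]=-4
  eliminate (1,0): mult=-2, new row 1: (0, 3, -1, -1); set L[1][0]=-2
  eliminate (2,0): mult=-3, new row 2: (0, 3, 2, 1); set L[2][0]=-3
  eliminate (3,0): mult=-1, new row 3: (0, -3, -8, -9); set L[3][0]=-1
k=1: U[1][1]=3
  eliminate (2,1): mult=1, new row 2: (0, 0, 3, 2); set L[2][1]=1
  eliminate (3,1): mult=-1, new row 3: (0, 0, -9, -10); set L[3][1]=-1

L[1][0] = -2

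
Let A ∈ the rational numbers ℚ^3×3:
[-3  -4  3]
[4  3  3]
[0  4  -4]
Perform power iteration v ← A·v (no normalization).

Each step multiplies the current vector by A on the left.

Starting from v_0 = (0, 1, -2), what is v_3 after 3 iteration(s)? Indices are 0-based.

v_0 = (0, 1, -2).
v_1 = A·v_0 = (-10, -3, 12).
v_2 = A·v_1 = (78, -13, -60).
v_3 = A·v_2 = (-362, 93, 188).

v_3 = (-362, 93, 188)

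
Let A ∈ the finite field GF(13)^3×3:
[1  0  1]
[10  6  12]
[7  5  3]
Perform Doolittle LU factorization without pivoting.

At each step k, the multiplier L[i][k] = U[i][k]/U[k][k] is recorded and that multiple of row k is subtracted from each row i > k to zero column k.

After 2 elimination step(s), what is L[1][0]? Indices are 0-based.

L[1][0] = 10

Step 1: pivot at (0,0) is 1.
  row1 ← row1 − (10)·row0  ⇒  L[1][0]=10, U row1=(0, 6, 2)
  row2 ← row2 − (7)·row0  ⇒  L[2][0]=7, U row2=(0, 5, 9)
Step 2: pivot at (1,1) is 6.
  row2 ← row2 − (3)·row1  ⇒  L[2][1]=3, U row2=(0, 0, 3)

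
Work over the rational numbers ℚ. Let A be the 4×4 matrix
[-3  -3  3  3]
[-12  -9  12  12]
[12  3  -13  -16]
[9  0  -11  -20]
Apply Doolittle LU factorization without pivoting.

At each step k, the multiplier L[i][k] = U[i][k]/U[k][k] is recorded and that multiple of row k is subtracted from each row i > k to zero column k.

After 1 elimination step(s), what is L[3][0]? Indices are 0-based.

L[3][0] = -3

k=0: U[0][0]=-3
  eliminate (1,0): mult=4, new row 1: (0, 3, 0, 0); set L[1][0]=4
  eliminate (2,0): mult=-4, new row 2: (0, -9, -1, -4); set L[2][0]=-4
  eliminate (3,0): mult=-3, new row 3: (0, -9, -2, -11); set L[3][0]=-3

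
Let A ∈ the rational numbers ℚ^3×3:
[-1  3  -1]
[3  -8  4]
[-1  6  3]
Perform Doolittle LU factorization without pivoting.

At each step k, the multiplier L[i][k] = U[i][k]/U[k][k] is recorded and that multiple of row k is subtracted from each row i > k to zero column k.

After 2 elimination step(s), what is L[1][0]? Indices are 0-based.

Step 1: pivot at (0,0) is -1.
  row1 ← row1 − (-3)·row0  ⇒  L[1][0]=-3, U row1=(0, 1, 1)
  row2 ← row2 − (1)·row0  ⇒  L[2][0]=1, U row2=(0, 3, 4)
Step 2: pivot at (1,1) is 1.
  row2 ← row2 − (3)·row1  ⇒  L[2][1]=3, U row2=(0, 0, 1)

L[1][0] = -3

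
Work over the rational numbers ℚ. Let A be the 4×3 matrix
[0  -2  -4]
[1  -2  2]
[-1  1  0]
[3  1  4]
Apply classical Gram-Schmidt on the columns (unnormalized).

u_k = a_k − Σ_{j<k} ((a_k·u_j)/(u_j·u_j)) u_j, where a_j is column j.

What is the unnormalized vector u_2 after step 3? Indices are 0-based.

Step 1: u_0 = a_0 = (0, 1, -1, 3).
Step 2: u_1 = a_1 − (0)·u_0 = (-2, -2, 1, 1).
Step 3: u_2 = a_2 − (14/11)·u_0 − (4/5)·u_1 = (-12/5, 128/55, 26/55, -34/55).

u_2 = (-12/5, 128/55, 26/55, -34/55)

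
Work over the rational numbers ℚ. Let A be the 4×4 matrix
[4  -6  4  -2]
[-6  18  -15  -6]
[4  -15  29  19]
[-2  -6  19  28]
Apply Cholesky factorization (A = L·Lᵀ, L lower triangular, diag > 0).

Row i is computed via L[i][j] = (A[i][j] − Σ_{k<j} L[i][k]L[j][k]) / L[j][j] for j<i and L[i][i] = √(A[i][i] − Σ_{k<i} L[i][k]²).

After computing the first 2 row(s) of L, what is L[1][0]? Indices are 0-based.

Step 1: L[0][0] = √(4) = 2.
  L[1][0] = (-6) / L[0][0] = -3.
Step 2: L[1][1] = √(9) = 3.

L[1][0] = -3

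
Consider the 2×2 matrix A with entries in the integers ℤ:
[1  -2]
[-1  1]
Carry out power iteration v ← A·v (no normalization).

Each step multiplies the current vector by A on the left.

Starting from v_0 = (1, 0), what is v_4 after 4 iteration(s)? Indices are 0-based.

v_4 = (17, -12)

v_0 = (1, 0).
v_1 = A·v_0 = (1, -1).
v_2 = A·v_1 = (3, -2).
v_3 = A·v_2 = (7, -5).
v_4 = A·v_3 = (17, -12).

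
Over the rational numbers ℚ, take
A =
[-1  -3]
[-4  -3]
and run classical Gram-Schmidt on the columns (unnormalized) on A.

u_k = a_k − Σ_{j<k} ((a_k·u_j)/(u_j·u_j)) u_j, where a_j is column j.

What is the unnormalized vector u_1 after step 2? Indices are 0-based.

u_1 = (-36/17, 9/17)

Step 1: u_0 = a_0 = (-1, -4).
Step 2: u_1 = a_1 − (15/17)·u_0 = (-36/17, 9/17).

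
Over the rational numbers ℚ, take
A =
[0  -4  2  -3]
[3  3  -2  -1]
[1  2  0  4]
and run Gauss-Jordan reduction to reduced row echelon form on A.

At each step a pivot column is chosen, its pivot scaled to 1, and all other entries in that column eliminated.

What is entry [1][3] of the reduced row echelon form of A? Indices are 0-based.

M[1][3] = 16/7

[1] R0 <-> R1
[1] R0 /= 3  ⇒  (1, 1, -2/3, -1/3)
     R2 -= 1·R0  ⇒  (0, 1, 2/3, 13/3)
[2] R1 /= -4  ⇒  (0, 1, -1/2, 3/4)
     R0 -= 1·R1  ⇒  (1, 0, -1/6, -13/12)
     R2 -= 1·R1  ⇒  (0, 0, 7/6, 43/12)
[3] R2 /= 7/6  ⇒  (0, 0, 1, 43/14)
     R0 -= -1/6·R2  ⇒  (1, 0, 0, -4/7)
     R1 -= -1/2·R2  ⇒  (0, 1, 0, 16/7)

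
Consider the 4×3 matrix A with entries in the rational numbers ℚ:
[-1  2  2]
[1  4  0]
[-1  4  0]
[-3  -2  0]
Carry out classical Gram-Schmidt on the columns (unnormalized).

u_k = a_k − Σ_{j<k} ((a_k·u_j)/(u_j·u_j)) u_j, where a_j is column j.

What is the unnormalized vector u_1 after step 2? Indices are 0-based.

u_1 = (7/3, 11/3, 13/3, -1)

Step 1: u_0 = a_0 = (-1, 1, -1, -3).
Step 2: u_1 = a_1 − (1/3)·u_0 = (7/3, 11/3, 13/3, -1).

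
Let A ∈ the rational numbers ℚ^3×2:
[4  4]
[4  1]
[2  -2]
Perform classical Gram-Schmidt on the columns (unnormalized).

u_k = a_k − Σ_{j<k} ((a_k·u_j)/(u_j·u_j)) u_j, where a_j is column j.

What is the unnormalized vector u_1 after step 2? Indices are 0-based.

Step 1: u_0 = a_0 = (4, 4, 2).
Step 2: u_1 = a_1 − (4/9)·u_0 = (20/9, -7/9, -26/9).

u_1 = (20/9, -7/9, -26/9)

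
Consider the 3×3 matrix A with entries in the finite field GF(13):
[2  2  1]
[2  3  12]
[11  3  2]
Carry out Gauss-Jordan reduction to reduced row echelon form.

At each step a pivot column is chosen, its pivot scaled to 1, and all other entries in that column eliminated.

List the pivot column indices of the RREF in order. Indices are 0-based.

[1] R0 /= 2  ⇒  (1, 1, 7)
     R1 -= 2·R0  ⇒  (0, 1, 11)
     R2 -= 11·R0  ⇒  (0, 5, 3)
[2] R1 /= 1  ⇒  (0, 1, 11)
     R0 -= 1·R1  ⇒  (1, 0, 9)
     R2 -= 5·R1  ⇒  (0, 0, 0)
column 2 empty below row 2

pivot columns: 0, 1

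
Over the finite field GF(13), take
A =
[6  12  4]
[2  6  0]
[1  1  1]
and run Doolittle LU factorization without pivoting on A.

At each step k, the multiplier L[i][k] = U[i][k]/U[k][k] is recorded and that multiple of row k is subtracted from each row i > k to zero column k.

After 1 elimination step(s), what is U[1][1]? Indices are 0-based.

U[1][1] = 2

[col 0] pivot 6
  R1 -= 9*R0 → (0, 2, 3)  (L[1][0] := 9)
  R2 -= 11*R0 → (0, 12, 9)  (L[2][0] := 11)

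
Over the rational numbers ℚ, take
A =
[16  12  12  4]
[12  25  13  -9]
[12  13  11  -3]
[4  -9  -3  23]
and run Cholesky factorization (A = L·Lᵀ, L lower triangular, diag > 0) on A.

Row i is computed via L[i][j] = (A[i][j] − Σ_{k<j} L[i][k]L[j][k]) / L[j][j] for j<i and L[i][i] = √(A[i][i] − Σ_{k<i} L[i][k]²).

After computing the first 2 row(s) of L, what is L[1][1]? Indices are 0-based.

Step 1: L[0][0] = √(16) = 4.
  L[1][0] = (12) / L[0][0] = 3.
Step 2: L[1][1] = √(16) = 4.

L[1][1] = 4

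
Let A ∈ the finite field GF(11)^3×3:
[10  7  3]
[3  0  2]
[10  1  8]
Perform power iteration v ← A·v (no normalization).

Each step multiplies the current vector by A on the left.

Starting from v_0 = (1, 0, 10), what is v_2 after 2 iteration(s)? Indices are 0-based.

v_2 = (6, 3, 10)

v_0 = (1, 0, 10).
v_1 = A·v_0 = (7, 1, 2).
v_2 = A·v_1 = (6, 3, 10).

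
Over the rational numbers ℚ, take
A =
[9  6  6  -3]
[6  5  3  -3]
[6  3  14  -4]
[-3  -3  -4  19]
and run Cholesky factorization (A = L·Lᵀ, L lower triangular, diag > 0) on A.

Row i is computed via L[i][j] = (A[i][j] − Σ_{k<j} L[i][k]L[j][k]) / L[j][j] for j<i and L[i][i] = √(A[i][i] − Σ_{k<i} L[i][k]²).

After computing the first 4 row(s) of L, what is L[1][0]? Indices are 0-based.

Step 1: L[0][0] = √(9) = 3.
  L[1][0] = (6) / L[0][0] = 2.
Step 2: L[1][1] = √(1) = 1.
  L[2][0] = (6) / L[0][0] = 2.
  L[2][1] = (-1) / L[1][1] = -1.
Step 3: L[2][2] = √(9) = 3.
  L[3][0] = (-3) / L[0][0] = -1.
  L[3][1] = (-1) / L[1][1] = -1.
  L[3][2] = (-3) / L[2][2] = -1.
Step 4: L[3][3] = √(16) = 4.

L[1][0] = 2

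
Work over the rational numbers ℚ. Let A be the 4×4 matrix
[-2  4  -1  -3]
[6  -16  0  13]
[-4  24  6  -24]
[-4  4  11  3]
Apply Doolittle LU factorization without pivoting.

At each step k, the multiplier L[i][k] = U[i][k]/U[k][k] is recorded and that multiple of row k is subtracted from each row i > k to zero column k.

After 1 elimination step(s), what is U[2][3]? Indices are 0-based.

k=0: U[0][0]=-2
  eliminate (1,0): mult=-3, new row 1: (0, -4, -3, 4); set L[1][0]=-3
  eliminate (2,0): mult=2, new row 2: (0, 16, 8, -18); set L[2][0]=2
  eliminate (3,0): mult=2, new row 3: (0, -4, 13, 9); set L[3][0]=2

U[2][3] = -18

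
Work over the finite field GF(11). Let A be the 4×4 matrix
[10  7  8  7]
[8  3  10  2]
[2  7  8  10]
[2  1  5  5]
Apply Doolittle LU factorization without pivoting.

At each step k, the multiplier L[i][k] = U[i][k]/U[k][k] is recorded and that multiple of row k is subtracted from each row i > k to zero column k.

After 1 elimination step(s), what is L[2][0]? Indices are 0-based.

Step 1: pivot at (0,0) is 10.
  row1 ← row1 − (3)·row0  ⇒  L[1][0]=3, U row1=(0, 4, 8, 3)
  row2 ← row2 − (9)·row0  ⇒  L[2][0]=9, U row2=(0, 10, 2, 2)
  row3 ← row3 − (9)·row0  ⇒  L[3][0]=9, U row3=(0, 4, 10, 8)

L[2][0] = 9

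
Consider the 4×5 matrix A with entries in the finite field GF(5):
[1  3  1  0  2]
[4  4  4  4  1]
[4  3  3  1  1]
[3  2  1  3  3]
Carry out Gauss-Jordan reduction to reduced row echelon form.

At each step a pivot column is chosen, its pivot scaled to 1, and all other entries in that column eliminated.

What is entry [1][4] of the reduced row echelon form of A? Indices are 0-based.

step 1: normalize row 0 (÷1) = (1, 3, 1, 0, 2)
  row 1: subtract 4×row0 = (0, 2, 0, 4, 3)
  row 2: subtract 4×row0 = (0, 1, 4, 1, 3)
  row 3: subtract 3×row0 = (0, 3, 3, 3, 2)
step 2: normalize row 1 (÷2) = (0, 1, 0, 2, 4)
  row 0: subtract 3×row1 = (1, 0, 1, 4, 0)
  row 2: subtract 1×row1 = (0, 0, 4, 4, 4)
  row 3: subtract 3×row1 = (0, 0, 3, 2, 0)
step 3: normalize row 2 (÷4) = (0, 0, 1, 1, 1)
  row 0: subtract 1×row2 = (1, 0, 0, 3, 4)
  row 3: subtract 3×row2 = (0, 0, 0, 4, 2)
step 4: normalize row 3 (÷4) = (0, 0, 0, 1, 3)
  row 0: subtract 3×row3 = (1, 0, 0, 0, 0)
  row 1: subtract 2×row3 = (0, 1, 0, 0, 3)
  row 2: subtract 1×row3 = (0, 0, 1, 0, 3)

M[1][4] = 3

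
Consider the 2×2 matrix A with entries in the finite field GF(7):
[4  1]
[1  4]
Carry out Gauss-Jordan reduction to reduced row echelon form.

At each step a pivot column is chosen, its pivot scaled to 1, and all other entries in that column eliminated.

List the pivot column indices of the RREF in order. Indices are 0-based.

pivot(0,0)=4: scale R0 → (1, 2)
  clear (1,0): R1 −= (1)R0 → (0, 2)
pivot(1,1)=2: scale R1 → (0, 1)
  clear (0,1): R0 −= (2)R1 → (1, 0)

pivot columns: 0, 1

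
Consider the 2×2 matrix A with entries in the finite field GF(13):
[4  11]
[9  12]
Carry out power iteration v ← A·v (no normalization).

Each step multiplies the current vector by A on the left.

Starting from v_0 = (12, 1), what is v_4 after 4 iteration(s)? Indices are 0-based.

v_4 = (12, 3)

v_0 = (12, 1).
v_1 = A·v_0 = (7, 3).
v_2 = A·v_1 = (9, 8).
v_3 = A·v_2 = (7, 8).
v_4 = A·v_3 = (12, 3).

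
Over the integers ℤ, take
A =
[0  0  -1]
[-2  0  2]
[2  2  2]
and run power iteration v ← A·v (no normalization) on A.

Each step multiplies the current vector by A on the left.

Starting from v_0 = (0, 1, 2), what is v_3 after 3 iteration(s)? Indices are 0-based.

v_3 = (-16, 44, 52)

v_0 = (0, 1, 2).
v_1 = A·v_0 = (-2, 4, 6).
v_2 = A·v_1 = (-6, 16, 16).
v_3 = A·v_2 = (-16, 44, 52).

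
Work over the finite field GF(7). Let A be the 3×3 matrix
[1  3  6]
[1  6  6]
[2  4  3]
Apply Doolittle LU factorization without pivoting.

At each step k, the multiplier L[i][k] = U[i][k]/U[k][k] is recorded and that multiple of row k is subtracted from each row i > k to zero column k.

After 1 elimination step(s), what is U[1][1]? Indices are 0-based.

U[1][1] = 3

k=0: U[0][0]=1
  eliminate (1,0): mult=1, new row 1: (0, 3, 0); set L[1][0]=1
  eliminate (2,0): mult=2, new row 2: (0, 5, 5); set L[2][0]=2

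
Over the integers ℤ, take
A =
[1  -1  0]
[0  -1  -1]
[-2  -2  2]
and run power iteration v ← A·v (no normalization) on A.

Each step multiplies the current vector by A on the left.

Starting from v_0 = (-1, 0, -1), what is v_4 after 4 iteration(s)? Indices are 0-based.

v_4 = (-2, -7, 12)

v_0 = (-1, 0, -1).
v_1 = A·v_0 = (-1, 1, 0).
v_2 = A·v_1 = (-2, -1, 0).
v_3 = A·v_2 = (-1, 1, 6).
v_4 = A·v_3 = (-2, -7, 12).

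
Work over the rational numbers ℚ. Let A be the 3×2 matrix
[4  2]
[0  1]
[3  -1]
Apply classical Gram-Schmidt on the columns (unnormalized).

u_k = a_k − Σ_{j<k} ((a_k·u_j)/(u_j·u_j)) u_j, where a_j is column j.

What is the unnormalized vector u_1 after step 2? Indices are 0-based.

Step 1: u_0 = a_0 = (4, 0, 3).
Step 2: u_1 = a_1 − (1/5)·u_0 = (6/5, 1, -8/5).

u_1 = (6/5, 1, -8/5)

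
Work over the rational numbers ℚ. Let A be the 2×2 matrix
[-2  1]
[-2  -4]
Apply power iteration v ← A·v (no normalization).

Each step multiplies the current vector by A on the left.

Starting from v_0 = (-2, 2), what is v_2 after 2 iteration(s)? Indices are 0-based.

v_0 = (-2, 2).
v_1 = A·v_0 = (6, -4).
v_2 = A·v_1 = (-16, 4).

v_2 = (-16, 4)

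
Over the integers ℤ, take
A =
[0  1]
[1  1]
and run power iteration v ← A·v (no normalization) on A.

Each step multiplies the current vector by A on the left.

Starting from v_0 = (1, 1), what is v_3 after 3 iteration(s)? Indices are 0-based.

v_0 = (1, 1).
v_1 = A·v_0 = (1, 2).
v_2 = A·v_1 = (2, 3).
v_3 = A·v_2 = (3, 5).

v_3 = (3, 5)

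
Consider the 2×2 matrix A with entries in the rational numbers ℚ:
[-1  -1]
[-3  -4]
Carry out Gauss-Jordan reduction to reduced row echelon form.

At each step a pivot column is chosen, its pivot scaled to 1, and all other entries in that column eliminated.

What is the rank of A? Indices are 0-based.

rank = 2

step 1: normalize row 0 (÷-1) = (1, 1)
  row 1: subtract -3×row0 = (0, -1)
step 2: normalize row 1 (÷-1) = (0, 1)
  row 0: subtract 1×row1 = (1, 0)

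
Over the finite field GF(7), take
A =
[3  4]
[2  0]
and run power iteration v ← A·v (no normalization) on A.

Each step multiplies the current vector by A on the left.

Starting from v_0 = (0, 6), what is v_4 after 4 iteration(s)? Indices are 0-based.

v_0 = (0, 6).
v_1 = A·v_0 = (3, 0).
v_2 = A·v_1 = (2, 6).
v_3 = A·v_2 = (2, 4).
v_4 = A·v_3 = (1, 4).

v_4 = (1, 4)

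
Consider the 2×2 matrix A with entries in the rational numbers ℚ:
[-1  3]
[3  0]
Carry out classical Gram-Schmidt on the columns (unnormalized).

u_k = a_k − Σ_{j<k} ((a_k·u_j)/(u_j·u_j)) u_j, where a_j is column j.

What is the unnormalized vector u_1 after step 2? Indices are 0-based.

Step 1: u_0 = a_0 = (-1, 3).
Step 2: u_1 = a_1 − (-3/10)·u_0 = (27/10, 9/10).

u_1 = (27/10, 9/10)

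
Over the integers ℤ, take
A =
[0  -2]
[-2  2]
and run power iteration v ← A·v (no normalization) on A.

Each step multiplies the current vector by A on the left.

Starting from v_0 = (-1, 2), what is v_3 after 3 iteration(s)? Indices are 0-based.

v_0 = (-1, 2).
v_1 = A·v_0 = (-4, 6).
v_2 = A·v_1 = (-12, 20).
v_3 = A·v_2 = (-40, 64).

v_3 = (-40, 64)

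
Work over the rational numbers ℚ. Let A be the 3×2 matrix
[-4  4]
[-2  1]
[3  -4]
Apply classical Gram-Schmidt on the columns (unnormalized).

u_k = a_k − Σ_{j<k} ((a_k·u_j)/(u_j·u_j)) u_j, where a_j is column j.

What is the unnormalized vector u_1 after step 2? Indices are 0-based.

Step 1: u_0 = a_0 = (-4, -2, 3).
Step 2: u_1 = a_1 − (-30/29)·u_0 = (-4/29, -31/29, -26/29).

u_1 = (-4/29, -31/29, -26/29)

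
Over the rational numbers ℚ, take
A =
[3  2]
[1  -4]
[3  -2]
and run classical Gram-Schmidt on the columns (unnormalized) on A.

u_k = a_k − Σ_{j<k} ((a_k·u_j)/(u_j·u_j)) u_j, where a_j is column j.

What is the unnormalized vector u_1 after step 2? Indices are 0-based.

u_1 = (50/19, -72/19, -26/19)

Step 1: u_0 = a_0 = (3, 1, 3).
Step 2: u_1 = a_1 − (-4/19)·u_0 = (50/19, -72/19, -26/19).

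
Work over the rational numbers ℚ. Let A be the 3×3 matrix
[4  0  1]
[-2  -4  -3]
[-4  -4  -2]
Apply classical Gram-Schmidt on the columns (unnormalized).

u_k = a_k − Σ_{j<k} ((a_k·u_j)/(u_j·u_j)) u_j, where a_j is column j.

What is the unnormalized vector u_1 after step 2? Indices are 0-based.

u_1 = (-8/3, -8/3, -4/3)

Step 1: u_0 = a_0 = (4, -2, -4).
Step 2: u_1 = a_1 − (2/3)·u_0 = (-8/3, -8/3, -4/3).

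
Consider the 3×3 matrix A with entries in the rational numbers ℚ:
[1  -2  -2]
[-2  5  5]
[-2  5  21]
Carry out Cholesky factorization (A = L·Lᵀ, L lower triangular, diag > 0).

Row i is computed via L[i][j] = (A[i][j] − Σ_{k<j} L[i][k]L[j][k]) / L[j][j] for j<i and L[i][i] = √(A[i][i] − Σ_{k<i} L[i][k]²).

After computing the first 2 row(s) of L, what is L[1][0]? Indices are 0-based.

Step 1: L[0][0] = √(1) = 1.
  L[1][0] = (-2) / L[0][0] = -2.
Step 2: L[1][1] = √(1) = 1.

L[1][0] = -2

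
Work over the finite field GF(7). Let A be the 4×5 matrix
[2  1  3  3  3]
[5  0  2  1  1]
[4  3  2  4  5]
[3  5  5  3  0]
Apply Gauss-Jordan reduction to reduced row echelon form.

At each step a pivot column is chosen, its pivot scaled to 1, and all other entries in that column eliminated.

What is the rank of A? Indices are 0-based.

[1] R0 /= 2  ⇒  (1, 4, 5, 5, 5)
     R1 -= 5·R0  ⇒  (0, 1, 5, 4, 4)
     R2 -= 4·R0  ⇒  (0, 1, 3, 5, 6)
     R3 -= 3·R0  ⇒  (0, 0, 4, 2, 6)
[2] R1 /= 1  ⇒  (0, 1, 5, 4, 4)
     R0 -= 4·R1  ⇒  (1, 0, 6, 3, 3)
     R2 -= 1·R1  ⇒  (0, 0, 5, 1, 2)
[3] R2 /= 5  ⇒  (0, 0, 1, 3, 6)
     R0 -= 6·R2  ⇒  (1, 0, 0, 6, 2)
     R1 -= 5·R2  ⇒  (0, 1, 0, 3, 2)
     R3 -= 4·R2  ⇒  (0, 0, 0, 4, 3)
[4] R3 /= 4  ⇒  (0, 0, 0, 1, 6)
     R0 -= 6·R3  ⇒  (1, 0, 0, 0, 1)
     R1 -= 3·R3  ⇒  (0, 1, 0, 0, 5)
     R2 -= 3·R3  ⇒  (0, 0, 1, 0, 2)

rank = 4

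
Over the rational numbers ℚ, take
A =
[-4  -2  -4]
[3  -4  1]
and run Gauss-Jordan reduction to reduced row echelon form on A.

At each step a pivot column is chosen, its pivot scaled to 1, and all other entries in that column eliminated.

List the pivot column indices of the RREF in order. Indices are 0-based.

pivot columns: 0, 1

step 1: normalize row 0 (÷-4) = (1, 1/2, 1)
  row 1: subtract 3×row0 = (0, -11/2, -2)
step 2: normalize row 1 (÷-11/2) = (0, 1, 4/11)
  row 0: subtract 1/2×row1 = (1, 0, 9/11)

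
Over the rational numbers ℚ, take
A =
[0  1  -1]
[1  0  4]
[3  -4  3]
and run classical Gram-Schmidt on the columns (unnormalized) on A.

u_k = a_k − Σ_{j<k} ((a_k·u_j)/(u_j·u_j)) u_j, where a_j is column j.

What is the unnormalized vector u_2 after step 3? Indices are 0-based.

Step 1: u_0 = a_0 = (0, 1, 3).
Step 2: u_1 = a_1 − (-6/5)·u_0 = (1, 6/5, -2/5).
Step 3: u_2 = a_2 − (13/10)·u_0 − (1)·u_1 = (-2, 3/2, -1/2).

u_2 = (-2, 3/2, -1/2)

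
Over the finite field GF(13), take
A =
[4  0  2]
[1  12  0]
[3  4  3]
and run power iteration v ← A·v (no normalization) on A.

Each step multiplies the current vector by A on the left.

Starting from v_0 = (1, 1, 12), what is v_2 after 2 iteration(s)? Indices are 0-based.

v_2 = (3, 2, 5)

v_0 = (1, 1, 12).
v_1 = A·v_0 = (2, 0, 4).
v_2 = A·v_1 = (3, 2, 5).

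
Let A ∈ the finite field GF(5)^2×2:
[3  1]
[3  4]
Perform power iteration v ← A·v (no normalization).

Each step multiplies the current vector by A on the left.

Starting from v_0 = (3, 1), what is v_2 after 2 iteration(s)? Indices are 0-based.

v_2 = (3, 2)

v_0 = (3, 1).
v_1 = A·v_0 = (0, 3).
v_2 = A·v_1 = (3, 2).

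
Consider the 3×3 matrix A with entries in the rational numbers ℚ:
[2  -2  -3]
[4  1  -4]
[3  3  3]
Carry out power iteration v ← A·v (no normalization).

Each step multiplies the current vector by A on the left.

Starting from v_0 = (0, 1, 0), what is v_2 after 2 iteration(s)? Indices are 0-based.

v_2 = (-15, -19, 6)

v_0 = (0, 1, 0).
v_1 = A·v_0 = (-2, 1, 3).
v_2 = A·v_1 = (-15, -19, 6).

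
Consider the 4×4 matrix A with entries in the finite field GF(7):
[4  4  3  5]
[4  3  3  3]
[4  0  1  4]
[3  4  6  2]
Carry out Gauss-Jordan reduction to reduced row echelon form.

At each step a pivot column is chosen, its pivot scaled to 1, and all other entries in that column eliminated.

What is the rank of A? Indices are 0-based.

rank = 4

pivot(0,0)=4: scale R0 → (1, 1, 6, 3)
  clear (1,0): R1 −= (4)R0 → (0, 6, 0, 5)
  clear (2,0): R2 −= (4)R0 → (0, 3, 5, 6)
  clear (3,0): R3 −= (3)R0 → (0, 1, 2, 0)
pivot(1,1)=6: scale R1 → (0, 1, 0, 2)
  clear (0,1): R0 −= (1)R1 → (1, 0, 6, 1)
  clear (2,1): R2 −= (3)R1 → (0, 0, 5, 0)
  clear (3,1): R3 −= (1)R1 → (0, 0, 2, 5)
pivot(2,2)=5: scale R2 → (0, 0, 1, 0)
  clear (0,2): R0 −= (6)R2 → (1, 0, 0, 1)
  clear (3,2): R3 −= (2)R2 → (0, 0, 0, 5)
pivot(3,3)=5: scale R3 → (0, 0, 0, 1)
  clear (0,3): R0 −= (1)R3 → (1, 0, 0, 0)
  clear (1,3): R1 −= (2)R3 → (0, 1, 0, 0)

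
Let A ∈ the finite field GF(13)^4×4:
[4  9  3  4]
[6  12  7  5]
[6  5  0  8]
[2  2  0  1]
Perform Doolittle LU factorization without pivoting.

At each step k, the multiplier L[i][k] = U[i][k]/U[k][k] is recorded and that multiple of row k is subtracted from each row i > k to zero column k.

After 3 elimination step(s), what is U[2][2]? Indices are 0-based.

U[2][2] = 3

Step 1: pivot at (0,0) is 4.
  row1 ← row1 − (8)·row0  ⇒  L[1][0]=8, U row1=(0, 5, 9, 12)
  row2 ← row2 − (8)·row0  ⇒  L[2][0]=8, U row2=(0, 11, 2, 2)
  row3 ← row3 − (7)·row0  ⇒  L[3][0]=7, U row3=(0, 4, 5, 12)
Step 2: pivot at (1,1) is 5.
  row2 ← row2 − (10)·row1  ⇒  L[2][1]=10, U row2=(0, 0, 3, 12)
  row3 ← row3 − (6)·row1  ⇒  L[3][1]=6, U row3=(0, 0, 3, 5)
Step 3: pivot at (2,2) is 3.
  row3 ← row3 − (1)·row2  ⇒  L[3][2]=1, U row3=(0, 0, 0, 6)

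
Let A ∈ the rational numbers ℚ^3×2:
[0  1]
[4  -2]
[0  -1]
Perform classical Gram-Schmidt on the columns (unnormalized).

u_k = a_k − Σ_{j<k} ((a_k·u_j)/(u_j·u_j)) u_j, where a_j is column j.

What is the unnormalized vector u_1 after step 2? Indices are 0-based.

Step 1: u_0 = a_0 = (0, 4, 0).
Step 2: u_1 = a_1 − (-1/2)·u_0 = (1, 0, -1).

u_1 = (1, 0, -1)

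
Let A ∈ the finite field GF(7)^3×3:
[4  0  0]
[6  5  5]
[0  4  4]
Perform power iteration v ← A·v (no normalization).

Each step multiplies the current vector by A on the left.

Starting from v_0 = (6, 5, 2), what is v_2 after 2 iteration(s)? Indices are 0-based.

v_2 = (5, 2, 4)

v_0 = (6, 5, 2).
v_1 = A·v_0 = (3, 1, 0).
v_2 = A·v_1 = (5, 2, 4).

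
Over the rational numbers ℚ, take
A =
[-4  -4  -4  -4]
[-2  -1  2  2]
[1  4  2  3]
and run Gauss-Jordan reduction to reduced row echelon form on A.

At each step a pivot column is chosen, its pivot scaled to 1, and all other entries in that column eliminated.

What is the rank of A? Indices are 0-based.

pivot(0,0)=-4: scale R0 → (1, 1, 1, 1)
  clear (1,0): R1 −= (-2)R0 → (0, 1, 4, 4)
  clear (2,0): R2 −= (1)R0 → (0, 3, 1, 2)
pivot(1,1)=1: scale R1 → (0, 1, 4, 4)
  clear (0,1): R0 −= (1)R1 → (1, 0, -3, -3)
  clear (2,1): R2 −= (3)R1 → (0, 0, -11, -10)
pivot(2,2)=-11: scale R2 → (0, 0, 1, 10/11)
  clear (0,2): R0 −= (-3)R2 → (1, 0, 0, -3/11)
  clear (1,2): R1 −= (4)R2 → (0, 1, 0, 4/11)

rank = 3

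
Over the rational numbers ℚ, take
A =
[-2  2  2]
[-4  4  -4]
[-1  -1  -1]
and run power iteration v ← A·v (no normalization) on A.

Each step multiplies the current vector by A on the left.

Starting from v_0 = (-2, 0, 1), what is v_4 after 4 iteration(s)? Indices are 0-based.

v_0 = (-2, 0, 1).
v_1 = A·v_0 = (6, 4, 1).
v_2 = A·v_1 = (-2, -12, -11).
v_3 = A·v_2 = (-42, 4, 25).
v_4 = A·v_3 = (142, 84, 13).

v_4 = (142, 84, 13)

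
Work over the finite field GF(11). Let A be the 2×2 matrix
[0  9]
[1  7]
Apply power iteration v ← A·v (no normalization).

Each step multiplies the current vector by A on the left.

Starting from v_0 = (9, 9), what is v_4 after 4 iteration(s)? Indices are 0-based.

v_0 = (9, 9).
v_1 = A·v_0 = (4, 6).
v_2 = A·v_1 = (10, 2).
v_3 = A·v_2 = (7, 2).
v_4 = A·v_3 = (7, 10).

v_4 = (7, 10)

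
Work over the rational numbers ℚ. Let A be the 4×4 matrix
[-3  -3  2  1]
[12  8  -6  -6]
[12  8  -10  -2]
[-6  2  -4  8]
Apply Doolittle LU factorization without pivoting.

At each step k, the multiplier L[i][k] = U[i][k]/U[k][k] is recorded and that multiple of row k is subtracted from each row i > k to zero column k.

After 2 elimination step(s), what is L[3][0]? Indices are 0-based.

[col 0] pivot -3
  R1 -= -4*R0 → (0, -4, 2, -2)  (L[1][0] := -4)
  R2 -= -4*R0 → (0, -4, -2, 2)  (L[2][0] := -4)
  R3 -= 2*R0 → (0, 8, -8, 6)  (L[3][0] := 2)
[col 1] pivot -4
  R2 -= 1*R1 → (0, 0, -4, 4)  (L[2][1] := 1)
  R3 -= -2*R1 → (0, 0, -4, 2)  (L[3][1] := -2)

L[3][0] = 2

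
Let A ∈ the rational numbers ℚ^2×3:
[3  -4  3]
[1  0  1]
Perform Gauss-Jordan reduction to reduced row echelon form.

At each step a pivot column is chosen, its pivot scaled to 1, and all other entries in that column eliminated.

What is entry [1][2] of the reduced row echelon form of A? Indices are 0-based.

step 1: normalize row 0 (÷3) = (1, -4/3, 1)
  row 1: subtract 1×row0 = (0, 4/3, 0)
step 2: normalize row 1 (÷4/3) = (0, 1, 0)
  row 0: subtract -4/3×row1 = (1, 0, 1)

M[1][2] = 0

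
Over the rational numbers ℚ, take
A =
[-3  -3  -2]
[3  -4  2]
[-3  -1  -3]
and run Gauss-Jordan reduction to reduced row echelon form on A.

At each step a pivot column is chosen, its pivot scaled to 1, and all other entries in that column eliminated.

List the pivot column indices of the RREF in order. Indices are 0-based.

step 1: normalize row 0 (÷-3) = (1, 1, 2/3)
  row 1: subtract 3×row0 = (0, -7, 0)
  row 2: subtract -3×row0 = (0, 2, -1)
step 2: normalize row 1 (÷-7) = (0, 1, 0)
  row 0: subtract 1×row1 = (1, 0, 2/3)
  row 2: subtract 2×row1 = (0, 0, -1)
step 3: normalize row 2 (÷-1) = (0, 0, 1)
  row 0: subtract 2/3×row2 = (1, 0, 0)

pivot columns: 0, 1, 2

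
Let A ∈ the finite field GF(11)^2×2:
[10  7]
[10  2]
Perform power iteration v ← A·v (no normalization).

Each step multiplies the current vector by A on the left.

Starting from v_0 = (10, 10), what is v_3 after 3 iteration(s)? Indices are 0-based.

v_3 = (7, 9)

v_0 = (10, 10).
v_1 = A·v_0 = (5, 10).
v_2 = A·v_1 = (10, 4).
v_3 = A·v_2 = (7, 9).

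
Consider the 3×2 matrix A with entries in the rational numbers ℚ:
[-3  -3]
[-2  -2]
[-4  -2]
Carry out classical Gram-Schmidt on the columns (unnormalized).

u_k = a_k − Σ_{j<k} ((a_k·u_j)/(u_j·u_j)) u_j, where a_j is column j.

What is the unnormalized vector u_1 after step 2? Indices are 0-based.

u_1 = (-24/29, -16/29, 26/29)

Step 1: u_0 = a_0 = (-3, -2, -4).
Step 2: u_1 = a_1 − (21/29)·u_0 = (-24/29, -16/29, 26/29).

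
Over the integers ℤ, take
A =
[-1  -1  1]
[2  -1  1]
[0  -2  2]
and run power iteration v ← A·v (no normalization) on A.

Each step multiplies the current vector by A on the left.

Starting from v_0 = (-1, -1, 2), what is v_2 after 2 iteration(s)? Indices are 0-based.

v_2 = (1, 13, 10)

v_0 = (-1, -1, 2).
v_1 = A·v_0 = (4, 1, 6).
v_2 = A·v_1 = (1, 13, 10).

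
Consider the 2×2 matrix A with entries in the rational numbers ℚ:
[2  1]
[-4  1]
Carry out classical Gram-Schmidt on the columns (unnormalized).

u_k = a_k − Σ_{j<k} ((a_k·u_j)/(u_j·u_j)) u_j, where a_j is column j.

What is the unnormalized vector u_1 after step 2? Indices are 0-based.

u_1 = (6/5, 3/5)

Step 1: u_0 = a_0 = (2, -4).
Step 2: u_1 = a_1 − (-1/10)·u_0 = (6/5, 3/5).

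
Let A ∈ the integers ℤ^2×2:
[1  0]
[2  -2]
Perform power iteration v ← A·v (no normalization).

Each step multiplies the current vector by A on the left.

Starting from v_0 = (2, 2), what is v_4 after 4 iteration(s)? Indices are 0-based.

v_4 = (2, 12)

v_0 = (2, 2).
v_1 = A·v_0 = (2, 0).
v_2 = A·v_1 = (2, 4).
v_3 = A·v_2 = (2, -4).
v_4 = A·v_3 = (2, 12).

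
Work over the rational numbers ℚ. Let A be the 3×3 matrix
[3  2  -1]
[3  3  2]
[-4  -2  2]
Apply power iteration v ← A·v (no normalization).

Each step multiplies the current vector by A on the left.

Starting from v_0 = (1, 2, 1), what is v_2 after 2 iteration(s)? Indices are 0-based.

v_2 = (46, 39, -58)

v_0 = (1, 2, 1).
v_1 = A·v_0 = (6, 11, -6).
v_2 = A·v_1 = (46, 39, -58).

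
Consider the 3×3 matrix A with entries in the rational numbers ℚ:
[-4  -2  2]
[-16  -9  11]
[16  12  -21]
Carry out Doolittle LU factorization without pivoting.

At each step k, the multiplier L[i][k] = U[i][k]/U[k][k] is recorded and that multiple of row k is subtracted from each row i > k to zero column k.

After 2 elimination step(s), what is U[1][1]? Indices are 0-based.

U[1][1] = -1

Step 1: pivot at (0,0) is -4.
  row1 ← row1 − (4)·row0  ⇒  L[1][0]=4, U row1=(0, -1, 3)
  row2 ← row2 − (-4)·row0  ⇒  L[2][0]=-4, U row2=(0, 4, -13)
Step 2: pivot at (1,1) is -1.
  row2 ← row2 − (-4)·row1  ⇒  L[2][1]=-4, U row2=(0, 0, -1)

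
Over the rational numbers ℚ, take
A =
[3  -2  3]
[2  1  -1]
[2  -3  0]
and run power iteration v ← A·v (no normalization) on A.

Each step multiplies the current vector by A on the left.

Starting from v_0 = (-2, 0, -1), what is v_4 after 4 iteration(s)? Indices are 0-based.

v_4 = (-173, -243, 38)

v_0 = (-2, 0, -1).
v_1 = A·v_0 = (-9, -3, -4).
v_2 = A·v_1 = (-33, -17, -9).
v_3 = A·v_2 = (-92, -74, -15).
v_4 = A·v_3 = (-173, -243, 38).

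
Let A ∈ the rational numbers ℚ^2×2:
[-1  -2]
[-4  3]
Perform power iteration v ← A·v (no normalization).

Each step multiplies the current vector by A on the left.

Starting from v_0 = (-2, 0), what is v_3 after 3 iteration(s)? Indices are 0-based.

v_0 = (-2, 0).
v_1 = A·v_0 = (2, 8).
v_2 = A·v_1 = (-18, 16).
v_3 = A·v_2 = (-14, 120).

v_3 = (-14, 120)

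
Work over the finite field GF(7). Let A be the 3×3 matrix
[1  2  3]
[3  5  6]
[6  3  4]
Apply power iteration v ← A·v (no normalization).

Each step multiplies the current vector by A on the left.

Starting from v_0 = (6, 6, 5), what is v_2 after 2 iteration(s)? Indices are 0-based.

v_0 = (6, 6, 5).
v_1 = A·v_0 = (5, 1, 4).
v_2 = A·v_1 = (5, 2, 0).

v_2 = (5, 2, 0)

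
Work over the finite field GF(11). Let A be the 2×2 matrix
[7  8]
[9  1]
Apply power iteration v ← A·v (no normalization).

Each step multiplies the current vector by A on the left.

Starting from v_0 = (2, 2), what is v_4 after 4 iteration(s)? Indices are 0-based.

v_4 = (3, 4)

v_0 = (2, 2).
v_1 = A·v_0 = (8, 9).
v_2 = A·v_1 = (7, 4).
v_3 = A·v_2 = (4, 1).
v_4 = A·v_3 = (3, 4).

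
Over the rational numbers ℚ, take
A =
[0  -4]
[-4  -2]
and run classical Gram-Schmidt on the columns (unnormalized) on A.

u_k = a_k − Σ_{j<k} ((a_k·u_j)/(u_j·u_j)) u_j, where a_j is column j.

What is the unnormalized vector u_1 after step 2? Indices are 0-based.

Step 1: u_0 = a_0 = (0, -4).
Step 2: u_1 = a_1 − (1/2)·u_0 = (-4, 0).

u_1 = (-4, 0)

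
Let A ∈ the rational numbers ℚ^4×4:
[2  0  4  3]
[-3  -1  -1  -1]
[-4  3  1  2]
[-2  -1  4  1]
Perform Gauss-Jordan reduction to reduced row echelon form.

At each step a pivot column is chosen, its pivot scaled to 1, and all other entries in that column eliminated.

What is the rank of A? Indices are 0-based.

pivot(0,0)=2: scale R0 → (1, 0, 2, 3/2)
  clear (1,0): R1 −= (-3)R0 → (0, -1, 5, 7/2)
  clear (2,0): R2 −= (-4)R0 → (0, 3, 9, 8)
  clear (3,0): R3 −= (-2)R0 → (0, -1, 8, 4)
pivot(1,1)=-1: scale R1 → (0, 1, -5, -7/2)
  clear (2,1): R2 −= (3)R1 → (0, 0, 24, 37/2)
  clear (3,1): R3 −= (-1)R1 → (0, 0, 3, 1/2)
pivot(2,2)=24: scale R2 → (0, 0, 1, 37/48)
  clear (0,2): R0 −= (2)R2 → (1, 0, 0, -1/24)
  clear (1,2): R1 −= (-5)R2 → (0, 1, 0, 17/48)
  clear (3,2): R3 −= (3)R2 → (0, 0, 0, -29/16)
pivot(3,3)=-29/16: scale R3 → (0, 0, 0, 1)
  clear (0,3): R0 −= (-1/24)R3 → (1, 0, 0, 0)
  clear (1,3): R1 −= (17/48)R3 → (0, 1, 0, 0)
  clear (2,3): R2 −= (37/48)R3 → (0, 0, 1, 0)

rank = 4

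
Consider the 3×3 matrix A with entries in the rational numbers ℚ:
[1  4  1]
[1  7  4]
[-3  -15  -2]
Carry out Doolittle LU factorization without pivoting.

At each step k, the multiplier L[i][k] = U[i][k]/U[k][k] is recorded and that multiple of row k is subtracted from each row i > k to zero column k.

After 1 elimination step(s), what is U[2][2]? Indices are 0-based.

k=0: U[0][0]=1
  eliminate (1,0): mult=1, new row 1: (0, 3, 3); set L[1][0]=1
  eliminate (2,0): mult=-3, new row 2: (0, -3, 1); set L[2][0]=-3

U[2][2] = 1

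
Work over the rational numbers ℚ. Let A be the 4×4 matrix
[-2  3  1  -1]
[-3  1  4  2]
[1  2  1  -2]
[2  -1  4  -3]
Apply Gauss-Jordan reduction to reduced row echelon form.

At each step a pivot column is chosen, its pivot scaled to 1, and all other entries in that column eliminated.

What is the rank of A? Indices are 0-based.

rank = 4

[1] R0 /= -2  ⇒  (1, -3/2, -1/2, 1/2)
     R1 -= -3·R0  ⇒  (0, -7/2, 5/2, 7/2)
     R2 -= 1·R0  ⇒  (0, 7/2, 3/2, -5/2)
     R3 -= 2·R0  ⇒  (0, 2, 5, -4)
[2] R1 /= -7/2  ⇒  (0, 1, -5/7, -1)
     R0 -= -3/2·R1  ⇒  (1, 0, -11/7, -1)
     R2 -= 7/2·R1  ⇒  (0, 0, 4, 1)
     R3 -= 2·R1  ⇒  (0, 0, 45/7, -2)
[3] R2 /= 4  ⇒  (0, 0, 1, 1/4)
     R0 -= -11/7·R2  ⇒  (1, 0, 0, -17/28)
     R1 -= -5/7·R2  ⇒  (0, 1, 0, -23/28)
     R3 -= 45/7·R2  ⇒  (0, 0, 0, -101/28)
[4] R3 /= -101/28  ⇒  (0, 0, 0, 1)
     R0 -= -17/28·R3  ⇒  (1, 0, 0, 0)
     R1 -= -23/28·R3  ⇒  (0, 1, 0, 0)
     R2 -= 1/4·R3  ⇒  (0, 0, 1, 0)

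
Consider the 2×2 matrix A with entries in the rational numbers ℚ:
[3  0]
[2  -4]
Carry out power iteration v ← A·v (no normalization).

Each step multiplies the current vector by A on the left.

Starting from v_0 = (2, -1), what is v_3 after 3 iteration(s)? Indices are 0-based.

v_0 = (2, -1).
v_1 = A·v_0 = (6, 8).
v_2 = A·v_1 = (18, -20).
v_3 = A·v_2 = (54, 116).

v_3 = (54, 116)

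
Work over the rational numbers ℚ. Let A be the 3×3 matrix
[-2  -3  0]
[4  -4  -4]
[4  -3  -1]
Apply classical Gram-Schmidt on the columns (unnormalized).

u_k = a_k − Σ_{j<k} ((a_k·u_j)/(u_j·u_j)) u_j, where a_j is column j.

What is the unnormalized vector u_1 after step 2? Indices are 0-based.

Step 1: u_0 = a_0 = (-2, 4, 4).
Step 2: u_1 = a_1 − (-11/18)·u_0 = (-38/9, -14/9, -5/9).

u_1 = (-38/9, -14/9, -5/9)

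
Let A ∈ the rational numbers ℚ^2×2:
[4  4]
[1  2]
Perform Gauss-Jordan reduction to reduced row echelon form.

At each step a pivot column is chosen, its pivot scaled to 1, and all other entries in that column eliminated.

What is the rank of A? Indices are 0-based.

rank = 2

step 1: normalize row 0 (÷4) = (1, 1)
  row 1: subtract 1×row0 = (0, 1)
step 2: normalize row 1 (÷1) = (0, 1)
  row 0: subtract 1×row1 = (1, 0)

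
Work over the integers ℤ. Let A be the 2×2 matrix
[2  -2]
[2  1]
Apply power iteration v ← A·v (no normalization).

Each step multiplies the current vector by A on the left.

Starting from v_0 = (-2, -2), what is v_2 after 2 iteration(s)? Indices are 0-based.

v_0 = (-2, -2).
v_1 = A·v_0 = (0, -6).
v_2 = A·v_1 = (12, -6).

v_2 = (12, -6)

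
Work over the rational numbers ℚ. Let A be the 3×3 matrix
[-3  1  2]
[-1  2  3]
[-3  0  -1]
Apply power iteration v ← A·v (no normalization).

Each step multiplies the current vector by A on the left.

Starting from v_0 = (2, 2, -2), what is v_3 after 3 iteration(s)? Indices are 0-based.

v_0 = (2, 2, -2).
v_1 = A·v_0 = (-8, -4, -4).
v_2 = A·v_1 = (12, -12, 28).
v_3 = A·v_2 = (8, 48, -64).

v_3 = (8, 48, -64)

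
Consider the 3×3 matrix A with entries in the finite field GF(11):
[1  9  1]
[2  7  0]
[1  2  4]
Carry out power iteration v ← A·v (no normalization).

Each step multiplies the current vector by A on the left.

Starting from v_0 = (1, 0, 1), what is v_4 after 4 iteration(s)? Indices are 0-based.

v_0 = (1, 0, 1).
v_1 = A·v_0 = (2, 2, 5).
v_2 = A·v_1 = (3, 7, 4).
v_3 = A·v_2 = (4, 0, 0).
v_4 = A·v_3 = (4, 8, 4).

v_4 = (4, 8, 4)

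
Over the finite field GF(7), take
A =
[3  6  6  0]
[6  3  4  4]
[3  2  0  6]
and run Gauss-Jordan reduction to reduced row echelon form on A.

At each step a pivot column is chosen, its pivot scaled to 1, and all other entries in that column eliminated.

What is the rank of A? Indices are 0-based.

rank = 3

step 1: normalize row 0 (÷3) = (1, 2, 2, 0)
  row 1: subtract 6×row0 = (0, 5, 6, 4)
  row 2: subtract 3×row0 = (0, 3, 1, 6)
step 2: normalize row 1 (÷5) = (0, 1, 4, 5)
  row 0: subtract 2×row1 = (1, 0, 1, 4)
  row 2: subtract 3×row1 = (0, 0, 3, 5)
step 3: normalize row 2 (÷3) = (0, 0, 1, 4)
  row 0: subtract 1×row2 = (1, 0, 0, 0)
  row 1: subtract 4×row2 = (0, 1, 0, 3)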